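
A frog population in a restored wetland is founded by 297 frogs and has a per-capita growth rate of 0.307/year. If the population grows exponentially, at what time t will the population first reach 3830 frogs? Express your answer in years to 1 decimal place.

8.3 years

Set N₀·e^(rt) = 3830: e^(0.307·t) = 3830/297 = 12.896.
0.307·t = ln(12.896) = 2.5569, so t = 2.5569/0.307 = 8.3286.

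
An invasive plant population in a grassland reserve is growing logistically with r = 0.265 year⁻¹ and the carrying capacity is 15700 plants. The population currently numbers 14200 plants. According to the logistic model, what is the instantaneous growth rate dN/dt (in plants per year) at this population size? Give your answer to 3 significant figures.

360 plants per year

dN/dt = rN(1 − N/K) = 0.265 × 14200 × (1 − 14200/15700).
1 − 14200/15700 = 0.095541; dN/dt = 0.265 × 14200 × 0.095541 = 359.52.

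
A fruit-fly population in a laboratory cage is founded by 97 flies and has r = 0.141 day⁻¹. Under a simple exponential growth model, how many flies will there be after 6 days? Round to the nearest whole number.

226 flies

N(t) = N₀·e^(rt) = 97 × e^(0.141×6) = 97 × e^0.846.
e^0.846 ≈ 2.3303, so N ≈ 97 × 2.3303 = 226.04.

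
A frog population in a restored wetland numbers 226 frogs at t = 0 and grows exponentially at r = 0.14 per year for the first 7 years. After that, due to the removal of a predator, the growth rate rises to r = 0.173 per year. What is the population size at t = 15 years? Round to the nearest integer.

2403 frogs

Phase 1: N(7) = 226·e^(0.14×7) = 226·e^0.98 = 602.167.
Phase 2 runs for 15 − 7 = 8 years at r = 0.173.
N(15) = 602.167·e^(0.173×8) = 602.167·e^1.384 = 2403.15.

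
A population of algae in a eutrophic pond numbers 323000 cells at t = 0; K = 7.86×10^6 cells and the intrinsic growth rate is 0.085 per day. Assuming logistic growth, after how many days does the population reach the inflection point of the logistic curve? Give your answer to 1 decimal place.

Logistic growth is fastest at N = K/2 = 3.93×10^6.
A = (K − N₀)/N₀ = 23.334. Set K/(1 + A·e^(−rt)) = K/2 → A·e^(−rt) = 1.
e^(−0.085t) = 1/23.334 = 0.0428552, so t = ln(23.334)/0.085 = 3.1499/0.085 = 37.058.

37.1 days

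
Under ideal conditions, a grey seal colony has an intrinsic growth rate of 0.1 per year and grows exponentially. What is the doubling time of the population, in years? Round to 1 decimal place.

Doubling time t_d = ln(2)/r = 0.6931/0.1 = 6.9315.

6.9 years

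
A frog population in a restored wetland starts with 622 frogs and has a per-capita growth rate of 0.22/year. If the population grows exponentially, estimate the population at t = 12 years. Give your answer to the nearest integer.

N(t) = N₀·e^(rt) = 622 × e^(0.22×12) = 622 × e^2.64.
e^2.64 ≈ 14.013, so N ≈ 622 × 14.013 = 8716.21.

8716 frogs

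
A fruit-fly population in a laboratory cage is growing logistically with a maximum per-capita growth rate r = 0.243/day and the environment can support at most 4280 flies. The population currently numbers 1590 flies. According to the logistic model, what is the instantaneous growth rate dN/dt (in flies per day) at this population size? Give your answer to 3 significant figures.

243 flies per day

dN/dt = rN(1 − N/K) = 0.243 × 1590 × (1 − 1590/4280).
1 − 1590/4280 = 0.6285; dN/dt = 0.243 × 1590 × 0.6285 = 242.84.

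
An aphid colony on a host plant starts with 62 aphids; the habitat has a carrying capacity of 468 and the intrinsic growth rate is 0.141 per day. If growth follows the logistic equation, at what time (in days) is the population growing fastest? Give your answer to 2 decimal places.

13.33 days

Logistic growth is fastest at N = K/2 = 234.
A = (K − N₀)/N₀ = 6.5484. Set K/(1 + A·e^(−rt)) = K/2 → A·e^(−rt) = 1.
e^(−0.141t) = 1/6.5484 = 0.152709, so t = ln(6.5484)/0.141 = 1.8792/0.141 = 13.328.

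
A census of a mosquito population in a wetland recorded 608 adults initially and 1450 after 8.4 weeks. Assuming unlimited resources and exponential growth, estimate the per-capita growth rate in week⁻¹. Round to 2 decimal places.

From N(t) = N₀·e^(rt): e^(r·8.4) = 1450/608 = 2.3849.
r·8.4 = ln(2.3849) = 0.86914, so r = 0.86914/8.4 = 0.10347.

0.10 per week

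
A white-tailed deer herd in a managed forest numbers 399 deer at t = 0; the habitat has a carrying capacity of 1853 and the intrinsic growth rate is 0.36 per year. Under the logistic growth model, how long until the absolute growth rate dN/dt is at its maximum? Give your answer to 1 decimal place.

Logistic growth is fastest at N = K/2 = 926.5.
A = (K − N₀)/N₀ = 3.6441. Set K/(1 + A·e^(−rt)) = K/2 → A·e^(−rt) = 1.
e^(−0.36t) = 1/3.6441 = 0.274415, so t = ln(3.6441)/0.36 = 1.2931/0.36 = 3.592.

3.6 years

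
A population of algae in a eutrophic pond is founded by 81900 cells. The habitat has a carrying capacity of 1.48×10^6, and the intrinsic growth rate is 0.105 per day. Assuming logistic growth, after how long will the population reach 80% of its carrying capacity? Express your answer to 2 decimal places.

40.23 days

A = (K − N₀)/N₀ = (1.48×10^6 − 81900)/81900 = 17.071.
Solve 1.48×10^6/(1 + 17.071·e^(−0.105t)) = 1.184×10^6: 1 + 17.071·e^(−0.105t) = 1.25, so e^(−0.105t) = 0.0146449.
−0.105·t = ln(0.0146449) = -4.2237, so t = 4.2237/0.105 = 40.225.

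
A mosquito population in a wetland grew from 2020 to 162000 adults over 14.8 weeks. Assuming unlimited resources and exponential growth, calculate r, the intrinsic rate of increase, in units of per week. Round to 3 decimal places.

0.296 per week

From N(t) = N₀·e^(rt): e^(r·14.8) = 162000/2020 = 80.198.
r·14.8 = ln(80.198) = 4.3845, so r = 4.3845/14.8 = 0.29625.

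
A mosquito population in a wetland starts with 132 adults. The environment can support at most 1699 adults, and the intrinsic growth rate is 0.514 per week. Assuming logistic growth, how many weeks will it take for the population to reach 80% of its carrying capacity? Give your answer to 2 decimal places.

7.51 weeks

A = (K − N₀)/N₀ = (1699 − 132)/132 = 11.871.
Solve 1699/(1 + 11.871·e^(−0.514t)) = 1359.2: 1 + 11.871·e^(−0.514t) = 1.25, so e^(−0.514t) = 0.0210593.
−0.514·t = ln(0.0210593) = -3.8604, so t = 3.8604/0.514 = 7.5105.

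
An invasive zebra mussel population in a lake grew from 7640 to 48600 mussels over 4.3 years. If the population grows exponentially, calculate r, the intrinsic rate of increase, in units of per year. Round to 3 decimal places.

0.430 per year

From N(t) = N₀·e^(rt): e^(r·4.3) = 48600/7640 = 6.3613.
r·4.3 = ln(6.3613) = 1.8502, so r = 1.8502/4.3 = 0.43029.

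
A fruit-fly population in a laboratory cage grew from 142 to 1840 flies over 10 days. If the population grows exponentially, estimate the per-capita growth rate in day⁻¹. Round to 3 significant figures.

From N(t) = N₀·e^(rt): e^(r·10) = 1840/142 = 12.958.
r·10 = ln(12.958) = 2.5617, so r = 2.5617/10 = 0.25617.

0.256 per day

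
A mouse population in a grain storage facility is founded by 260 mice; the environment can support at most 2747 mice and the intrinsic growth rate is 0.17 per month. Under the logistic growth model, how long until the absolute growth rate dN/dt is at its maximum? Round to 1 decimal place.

Logistic growth is fastest at N = K/2 = 1373.5.
A = (K − N₀)/N₀ = 9.5654. Set K/(1 + A·e^(−rt)) = K/2 → A·e^(−rt) = 1.
e^(−0.17t) = 1/9.5654 = 0.104544, so t = ln(9.5654)/0.17 = 2.2582/0.17 = 13.283.

13.3 months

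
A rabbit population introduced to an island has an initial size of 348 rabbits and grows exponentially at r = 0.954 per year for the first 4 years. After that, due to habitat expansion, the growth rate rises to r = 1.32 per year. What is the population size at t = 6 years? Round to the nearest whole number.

221505 rabbits

Phase 1: N(4) = 348·e^(0.954×4) = 348·e^3.816 = 15806.9.
Phase 2 runs for 6 − 4 = 2 years at r = 1.32.
N(6) = 15806.9·e^(1.32×2) = 15806.9·e^2.64 = 221505.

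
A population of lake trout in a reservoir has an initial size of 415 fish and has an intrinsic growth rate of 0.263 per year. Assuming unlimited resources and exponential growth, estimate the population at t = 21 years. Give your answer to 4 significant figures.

N(t) = N₀·e^(rt) = 415 × e^(0.263×21) = 415 × e^5.523.
e^5.523 ≈ 250.39, so N ≈ 415 × 250.39 = 103910.

103900 fish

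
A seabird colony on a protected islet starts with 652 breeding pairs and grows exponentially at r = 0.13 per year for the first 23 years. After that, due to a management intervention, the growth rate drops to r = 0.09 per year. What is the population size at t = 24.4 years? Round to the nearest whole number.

14706 breeding pairs

Phase 1: N(23) = 652·e^(0.13×23) = 652·e^2.99 = 12965.5.
Phase 2 runs for 24.4 − 23 = 1.4 years at r = 0.09.
N(24.4) = 12965.5·e^(0.09×1.4) = 12965.5·e^0.126 = 14706.5.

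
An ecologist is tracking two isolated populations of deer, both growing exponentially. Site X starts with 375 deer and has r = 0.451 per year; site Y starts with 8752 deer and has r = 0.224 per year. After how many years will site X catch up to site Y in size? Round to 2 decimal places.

Set 375·e^(0.451t) = 8752·e^(0.224t).
e^((0.451 − 0.224)t) = 8752/375 → e^(0.227·t) = 23.339.
0.227·t = ln(23.339) = 3.1501, so t = 3.1501/0.227 = 13.877.

13.88 years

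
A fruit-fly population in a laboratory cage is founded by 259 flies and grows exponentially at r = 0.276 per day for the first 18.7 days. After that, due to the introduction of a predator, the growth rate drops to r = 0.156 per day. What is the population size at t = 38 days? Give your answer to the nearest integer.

Phase 1: N(18.7) = 259·e^(0.276×18.7) = 259·e^5.161 = 45162.8.
Phase 2 runs for 38 − 18.7 = 19.3 days at r = 0.156.
N(38) = 45162.8·e^(0.156×19.3) = 45162.8·e^3.011 = 916968.

916968 flies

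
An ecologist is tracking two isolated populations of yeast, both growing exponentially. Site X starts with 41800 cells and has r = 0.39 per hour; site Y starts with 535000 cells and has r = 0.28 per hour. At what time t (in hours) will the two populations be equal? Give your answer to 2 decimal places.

Set 41800·e^(0.39t) = 535000·e^(0.28t).
e^((0.39 − 0.28)t) = 535000/41800 → e^(0.11·t) = 12.799.
0.11·t = ln(12.799) = 2.5494, so t = 2.5494/0.11 = 23.176.

23.18 hours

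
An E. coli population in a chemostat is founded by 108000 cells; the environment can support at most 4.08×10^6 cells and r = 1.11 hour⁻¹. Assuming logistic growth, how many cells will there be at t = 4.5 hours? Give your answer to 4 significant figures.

A = (K − N₀)/N₀ = (4.08×10^6 − 108000)/108000 = 36.778.
N(t) = K/(1 + A·e^(−rt)) = 4.08×10^6/(1 + 36.778×e^(−1.11×4.5)).
e^(−4.995) = 0.0067717; denominator = 1 + 36.778×0.0067717 = 1.249.
N = 4.08×10^6/1.249 = 3.266486×10^6.

3266000 cells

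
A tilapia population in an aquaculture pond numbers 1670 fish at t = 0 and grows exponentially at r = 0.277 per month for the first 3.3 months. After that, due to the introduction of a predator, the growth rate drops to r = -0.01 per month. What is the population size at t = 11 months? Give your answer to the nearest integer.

3857 fish

Phase 1: N(3.3) = 1670·e^(0.277×3.3) = 1670·e^0.9141 = 4165.86.
Phase 2 runs for 11 − 3.3 = 7.7 months at r = -0.01.
N(11) = 4165.86·e^(-0.01×7.7) = 4165.86·e^-0.077 = 3857.13.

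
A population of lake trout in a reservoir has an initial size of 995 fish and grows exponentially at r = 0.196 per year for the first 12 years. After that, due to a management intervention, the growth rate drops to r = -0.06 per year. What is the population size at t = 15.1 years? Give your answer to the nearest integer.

Phase 1: N(12) = 995·e^(0.196×12) = 995·e^2.352 = 10454.
Phase 2 runs for 15.1 − 12 = 3.1 years at r = -0.06.
N(15.1) = 10454·e^(-0.06×3.1) = 10454·e^-0.186 = 8679.7.

8680 fish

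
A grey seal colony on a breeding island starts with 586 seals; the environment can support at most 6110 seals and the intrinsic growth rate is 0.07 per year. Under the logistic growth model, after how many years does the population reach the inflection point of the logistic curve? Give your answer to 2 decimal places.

32.05 years

Logistic growth is fastest at N = K/2 = 3055.
A = (K − N₀)/N₀ = 9.4266. Set K/(1 + A·e^(−rt)) = K/2 → A·e^(−rt) = 1.
e^(−0.07t) = 1/9.4266 = 0.106083, so t = ln(9.4266)/0.07 = 2.2435/0.07 = 32.051.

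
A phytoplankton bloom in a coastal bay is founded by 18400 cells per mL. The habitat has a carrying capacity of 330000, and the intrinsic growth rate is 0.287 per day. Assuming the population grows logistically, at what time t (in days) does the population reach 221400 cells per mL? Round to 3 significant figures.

12.3 days

A = (K − N₀)/N₀ = (330000 − 18400)/18400 = 16.935.
Solve 330000/(1 + 16.935·e^(−0.287t)) = 221400: 1 + 16.935·e^(−0.287t) = 1.4905, so e^(−0.287t) = 0.0289649.
−0.287·t = ln(0.0289649) = -3.5417, so t = 3.5417/0.287 = 12.34.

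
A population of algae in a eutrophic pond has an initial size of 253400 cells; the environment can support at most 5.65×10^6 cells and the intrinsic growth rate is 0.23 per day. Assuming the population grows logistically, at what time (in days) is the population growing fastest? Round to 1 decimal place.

Logistic growth is fastest at N = K/2 = 2.825×10^6.
A = (K − N₀)/N₀ = 21.297. Set K/(1 + A·e^(−rt)) = K/2 → A·e^(−rt) = 1.
e^(−0.23t) = 1/21.297 = 0.0469555, so t = ln(21.297)/0.23 = 3.0586/0.23 = 13.298.

13.3 days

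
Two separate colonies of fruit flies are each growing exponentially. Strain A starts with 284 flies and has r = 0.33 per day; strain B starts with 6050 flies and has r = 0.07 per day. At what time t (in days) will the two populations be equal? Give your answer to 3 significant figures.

Set 284·e^(0.33t) = 6050·e^(0.07t).
e^((0.33 − 0.07)t) = 6050/284 → e^(0.26·t) = 21.303.
0.26·t = ln(21.303) = 3.0588, so t = 3.0588/0.26 = 11.765.

11.8 days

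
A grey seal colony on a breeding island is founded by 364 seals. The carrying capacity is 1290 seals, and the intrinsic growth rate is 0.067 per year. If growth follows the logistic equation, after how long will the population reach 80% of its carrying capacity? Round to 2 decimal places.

34.63 years

A = (K − N₀)/N₀ = (1290 − 364)/364 = 2.544.
Solve 1290/(1 + 2.544·e^(−0.067t)) = 1032: 1 + 2.544·e^(−0.067t) = 1.25, so e^(−0.067t) = 0.0982721.
−0.067·t = ln(0.0982721) = -2.32, so t = 2.32/0.067 = 34.627.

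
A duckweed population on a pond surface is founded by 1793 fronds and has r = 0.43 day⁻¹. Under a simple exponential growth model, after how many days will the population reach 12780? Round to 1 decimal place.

Set N₀·e^(rt) = 12780: e^(0.43·t) = 12780/1793 = 7.1277.
0.43·t = ln(7.1277) = 1.964, so t = 1.964/0.43 = 4.5674.

4.6 days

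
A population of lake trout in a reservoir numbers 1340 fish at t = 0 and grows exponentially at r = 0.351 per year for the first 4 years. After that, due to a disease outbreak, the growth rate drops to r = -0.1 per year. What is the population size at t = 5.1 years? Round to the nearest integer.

Phase 1: N(4) = 1340·e^(0.351×4) = 1340·e^1.404 = 5455.75.
Phase 2 runs for 5.1 − 4 = 1.1 years at r = -0.1.
N(5.1) = 5455.75·e^(-0.1×1.1) = 5455.75·e^-0.11 = 4887.44.

4887 fish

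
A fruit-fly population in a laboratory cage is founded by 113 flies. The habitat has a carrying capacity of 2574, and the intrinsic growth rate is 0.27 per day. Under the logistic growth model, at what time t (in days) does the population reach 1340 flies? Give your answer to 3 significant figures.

11.7 days

A = (K − N₀)/N₀ = (2574 − 113)/113 = 21.779.
Solve 2574/(1 + 21.779·e^(−0.27t)) = 1340: 1 + 21.779·e^(−0.27t) = 1.9209, so e^(−0.27t) = 0.0422841.
−0.27·t = ln(0.0422841) = -3.1633, so t = 3.1633/0.27 = 11.716.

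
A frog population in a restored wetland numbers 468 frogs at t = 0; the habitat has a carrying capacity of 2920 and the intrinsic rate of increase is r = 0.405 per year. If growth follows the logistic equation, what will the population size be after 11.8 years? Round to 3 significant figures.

A = (K − N₀)/N₀ = (2920 − 468)/468 = 5.2393.
N(t) = K/(1 + A·e^(−rt)) = 2920/(1 + 5.2393×e^(−0.405×11.8)).
e^(−4.779) = 0.0084044; denominator = 1 + 5.2393×0.0084044 = 1.044.
N = 2920/1.044 = 2796.85.

2800 frogs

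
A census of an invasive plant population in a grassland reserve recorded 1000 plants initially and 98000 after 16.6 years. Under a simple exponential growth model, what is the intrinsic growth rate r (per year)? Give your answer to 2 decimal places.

0.28 per year

From N(t) = N₀·e^(rt): e^(r·16.6) = 98000/1000 = 98.
r·16.6 = ln(98) = 4.585, so r = 4.585/16.6 = 0.2762.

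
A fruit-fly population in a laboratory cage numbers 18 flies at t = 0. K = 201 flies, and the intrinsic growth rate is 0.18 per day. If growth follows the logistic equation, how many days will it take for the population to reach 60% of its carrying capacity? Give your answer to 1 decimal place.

15.1 days

A = (K − N₀)/N₀ = (201 − 18)/18 = 10.167.
Solve 201/(1 + 10.167·e^(−0.18t)) = 120.6: 1 + 10.167·e^(−0.18t) = 1.6667, so e^(−0.18t) = 0.0655738.
−0.18·t = ln(0.0655738) = -2.7246, so t = 2.7246/0.18 = 15.137.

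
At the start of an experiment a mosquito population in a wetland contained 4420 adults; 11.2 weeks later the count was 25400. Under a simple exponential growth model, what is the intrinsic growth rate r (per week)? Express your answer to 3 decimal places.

0.156 per week

From N(t) = N₀·e^(rt): e^(r·11.2) = 25400/4420 = 5.7466.
r·11.2 = ln(5.7466) = 1.7486, so r = 1.7486/11.2 = 0.15613.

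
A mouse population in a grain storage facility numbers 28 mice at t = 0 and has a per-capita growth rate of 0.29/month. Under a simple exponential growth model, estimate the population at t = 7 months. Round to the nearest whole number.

N(t) = N₀·e^(rt) = 28 × e^(0.29×7) = 28 × e^2.03.
e^2.03 ≈ 7.6141, so N ≈ 28 × 7.6141 = 213.194.

213 mice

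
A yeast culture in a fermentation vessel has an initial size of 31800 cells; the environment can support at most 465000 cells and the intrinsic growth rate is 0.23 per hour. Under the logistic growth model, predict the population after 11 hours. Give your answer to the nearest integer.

A = (K − N₀)/N₀ = (465000 − 31800)/31800 = 13.623.
N(t) = K/(1 + A·e^(−rt)) = 465000/(1 + 13.623×e^(−0.23×11)).
e^(−2.53) = 0.079659; denominator = 1 + 13.623×0.079659 = 2.0852.
N = 465000/2.0852 = 223004.

223004 cells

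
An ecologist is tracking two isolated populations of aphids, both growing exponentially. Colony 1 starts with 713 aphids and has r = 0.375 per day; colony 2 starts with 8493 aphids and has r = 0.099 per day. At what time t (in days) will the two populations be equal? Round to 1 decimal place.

9.0 days

Set 713·e^(0.375t) = 8493·e^(0.099t).
e^((0.375 − 0.099)t) = 8493/713 → e^(0.276·t) = 11.912.
0.276·t = ln(11.912) = 2.4775, so t = 2.4775/0.276 = 8.9765.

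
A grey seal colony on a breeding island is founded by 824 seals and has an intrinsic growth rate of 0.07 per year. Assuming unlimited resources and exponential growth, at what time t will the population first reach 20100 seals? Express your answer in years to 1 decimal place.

Set N₀·e^(rt) = 20100: e^(0.07·t) = 20100/824 = 24.393.
0.07·t = ln(24.393) = 3.1943, so t = 3.1943/0.07 = 45.633.

45.6 years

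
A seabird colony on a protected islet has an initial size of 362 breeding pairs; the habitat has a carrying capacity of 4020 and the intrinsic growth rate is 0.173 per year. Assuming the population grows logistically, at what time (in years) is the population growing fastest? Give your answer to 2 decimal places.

Logistic growth is fastest at N = K/2 = 2010.
A = (K − N₀)/N₀ = 10.105. Set K/(1 + A·e^(−rt)) = K/2 → A·e^(−rt) = 1.
e^(−0.173t) = 1/10.105 = 0.0989612, so t = ln(10.105)/0.173 = 2.313/0.173 = 13.37.

13.37 years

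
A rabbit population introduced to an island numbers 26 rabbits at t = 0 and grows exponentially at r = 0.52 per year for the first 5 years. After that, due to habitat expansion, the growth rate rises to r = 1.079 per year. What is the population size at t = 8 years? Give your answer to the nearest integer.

8911 rabbits

Phase 1: N(5) = 26·e^(0.52×5) = 26·e^2.6 = 350.057.
Phase 2 runs for 8 − 5 = 3 years at r = 1.079.
N(8) = 350.057·e^(1.079×3) = 350.057·e^3.237 = 8911.49.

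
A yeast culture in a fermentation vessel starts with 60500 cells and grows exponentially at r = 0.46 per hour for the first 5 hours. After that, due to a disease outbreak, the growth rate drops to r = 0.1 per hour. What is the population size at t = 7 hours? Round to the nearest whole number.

Phase 1: N(5) = 60500·e^(0.46×5) = 60500·e^2.3 = 603438.
Phase 2 runs for 7 − 5 = 2 hours at r = 0.1.
N(7) = 603438·e^(0.1×2) = 603438·e^0.2 = 737041.

737041 cells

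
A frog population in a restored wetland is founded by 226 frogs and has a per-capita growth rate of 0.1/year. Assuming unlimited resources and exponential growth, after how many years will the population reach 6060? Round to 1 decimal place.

32.9 years

Set N₀·e^(rt) = 6060: e^(0.1·t) = 6060/226 = 26.814.
0.1·t = ln(26.814) = 3.2889, so t = 3.2889/0.1 = 32.889.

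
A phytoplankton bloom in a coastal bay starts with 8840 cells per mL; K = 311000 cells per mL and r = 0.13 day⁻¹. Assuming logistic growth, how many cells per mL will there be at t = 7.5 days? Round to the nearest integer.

22386 cells per mL

A = (K − N₀)/N₀ = (311000 − 8840)/8840 = 34.181.
N(t) = K/(1 + A·e^(−rt)) = 311000/(1 + 34.181×e^(−0.13×7.5)).
e^(−0.975) = 0.37719; denominator = 1 + 34.181×0.37719 = 13.893.
N = 311000/13.893 = 22385.7.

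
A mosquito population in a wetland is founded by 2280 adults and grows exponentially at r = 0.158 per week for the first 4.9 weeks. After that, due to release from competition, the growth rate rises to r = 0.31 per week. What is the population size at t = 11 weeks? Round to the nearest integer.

32765 adults

Phase 1: N(4.9) = 2280·e^(0.158×4.9) = 2280·e^0.7742 = 4944.99.
Phase 2 runs for 11 − 4.9 = 6.1 weeks at r = 0.31.
N(11) = 4944.99·e^(0.31×6.1) = 4944.99·e^1.891 = 32765.5.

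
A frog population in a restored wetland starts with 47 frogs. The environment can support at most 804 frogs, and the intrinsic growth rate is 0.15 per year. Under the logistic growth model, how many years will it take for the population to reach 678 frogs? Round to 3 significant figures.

29.7 years

A = (K − N₀)/N₀ = (804 − 47)/47 = 16.106.
Solve 804/(1 + 16.106·e^(−0.15t)) = 678: 1 + 16.106·e^(−0.15t) = 1.1858, so e^(−0.15t) = 0.0115383.
−0.15·t = ln(0.0115383) = -4.4621, so t = 4.4621/0.15 = 29.747.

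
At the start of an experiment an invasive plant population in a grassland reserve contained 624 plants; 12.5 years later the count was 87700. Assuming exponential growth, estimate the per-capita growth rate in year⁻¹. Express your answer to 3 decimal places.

From N(t) = N₀·e^(rt): e^(r·12.5) = 87700/624 = 140.54.
r·12.5 = ln(140.54) = 4.9455, so r = 4.9455/12.5 = 0.39564.

0.396 per year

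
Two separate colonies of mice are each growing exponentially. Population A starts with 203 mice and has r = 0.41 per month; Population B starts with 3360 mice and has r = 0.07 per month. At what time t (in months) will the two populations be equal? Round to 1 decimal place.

8.3 months

Set 203·e^(0.41t) = 3360·e^(0.07t).
e^((0.41 − 0.07)t) = 3360/203 → e^(0.34·t) = 16.552.
0.34·t = ln(16.552) = 2.8065, so t = 2.8065/0.34 = 8.2544.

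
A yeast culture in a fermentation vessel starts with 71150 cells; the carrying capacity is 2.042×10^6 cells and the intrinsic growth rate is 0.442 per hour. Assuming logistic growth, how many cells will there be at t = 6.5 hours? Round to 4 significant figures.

A = (K − N₀)/N₀ = (2.042×10^6 − 71150)/71150 = 27.7.
N(t) = K/(1 + A·e^(−rt)) = 2.042×10^6/(1 + 27.7×e^(−0.442×6.5)).
e^(−2.873) = 0.056529; denominator = 1 + 27.7×0.056529 = 2.5659.
N = 2.042×10^6/2.5659 = 795837.

795800 cells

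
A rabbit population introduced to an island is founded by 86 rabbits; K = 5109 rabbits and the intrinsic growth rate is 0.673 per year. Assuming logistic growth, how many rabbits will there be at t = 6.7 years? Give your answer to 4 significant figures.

A = (K − N₀)/N₀ = (5109 − 86)/86 = 58.407.
N(t) = K/(1 + A·e^(−rt)) = 5109/(1 + 58.407×e^(−0.673×6.7)).
e^(−4.509) = 0.011008; denominator = 1 + 58.407×0.011008 = 1.643.
N = 5109/1.643 = 3109.62.

3110 rabbits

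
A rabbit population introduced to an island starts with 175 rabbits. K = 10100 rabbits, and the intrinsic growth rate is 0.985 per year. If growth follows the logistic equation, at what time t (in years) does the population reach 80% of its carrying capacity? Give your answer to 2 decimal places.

5.51 years

A = (K − N₀)/N₀ = (10100 − 175)/175 = 56.714.
Solve 10100/(1 + 56.714·e^(−0.985t)) = 8080: 1 + 56.714·e^(−0.985t) = 1.25, so e^(−0.985t) = 0.00440806.
−0.985·t = ln(0.00440806) = -5.4243, so t = 5.4243/0.985 = 5.5069.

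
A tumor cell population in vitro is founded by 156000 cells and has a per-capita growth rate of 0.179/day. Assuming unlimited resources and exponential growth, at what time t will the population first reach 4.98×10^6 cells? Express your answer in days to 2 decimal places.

Set N₀·e^(rt) = 4.98×10^6: e^(0.179·t) = 4.98×10^6/156000 = 31.923.
0.179·t = ln(31.923) = 3.4633, so t = 3.4633/0.179 = 19.348.

19.35 days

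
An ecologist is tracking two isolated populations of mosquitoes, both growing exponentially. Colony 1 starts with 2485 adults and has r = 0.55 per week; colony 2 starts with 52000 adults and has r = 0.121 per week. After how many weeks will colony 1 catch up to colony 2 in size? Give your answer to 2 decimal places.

7.09 weeks

Set 2485·e^(0.55t) = 52000·e^(0.121t).
e^((0.55 − 0.121)t) = 52000/2485 → e^(0.429·t) = 20.926.
0.429·t = ln(20.926) = 3.041, so t = 3.041/0.429 = 7.0885.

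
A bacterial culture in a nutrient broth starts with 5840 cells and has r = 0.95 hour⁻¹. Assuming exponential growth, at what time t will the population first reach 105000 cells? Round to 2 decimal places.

3.04 hours

Set N₀·e^(rt) = 105000: e^(0.95·t) = 105000/5840 = 17.979.
0.95·t = ln(17.979) = 2.8892, so t = 2.8892/0.95 = 3.0413.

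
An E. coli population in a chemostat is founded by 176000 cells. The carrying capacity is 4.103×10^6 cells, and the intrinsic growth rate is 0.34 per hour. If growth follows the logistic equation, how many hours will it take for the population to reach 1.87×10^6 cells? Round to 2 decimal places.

A = (K − N₀)/N₀ = (4.103×10^6 − 176000)/176000 = 22.312.
Solve 4.103×10^6/(1 + 22.312·e^(−0.34t)) = 1.87×10^6: 1 + 22.312·e^(−0.34t) = 2.1941, so e^(−0.34t) = 0.0535179.
−0.34·t = ln(0.0535179) = -2.9277, so t = 2.9277/0.34 = 8.611.

8.61 hours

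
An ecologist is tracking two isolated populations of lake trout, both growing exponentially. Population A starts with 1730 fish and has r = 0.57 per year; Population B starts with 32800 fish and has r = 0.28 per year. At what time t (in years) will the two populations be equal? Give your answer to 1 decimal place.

10.1 years

Set 1730·e^(0.57t) = 32800·e^(0.28t).
e^((0.57 − 0.28)t) = 32800/1730 → e^(0.29·t) = 18.96.
0.29·t = ln(18.96) = 2.9423, so t = 2.9423/0.29 = 10.146.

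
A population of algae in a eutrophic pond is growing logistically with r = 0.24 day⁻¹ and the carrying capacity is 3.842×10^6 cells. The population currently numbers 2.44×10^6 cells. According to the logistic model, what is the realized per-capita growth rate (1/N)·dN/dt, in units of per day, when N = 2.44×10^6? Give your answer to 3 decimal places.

(1/N)·dN/dt = r(1 − N/K) = 0.24 × (1 − 2.44×10^6/3.842×10^6).
= 0.24 × 0.36491 = 0.087579.

0.088 per day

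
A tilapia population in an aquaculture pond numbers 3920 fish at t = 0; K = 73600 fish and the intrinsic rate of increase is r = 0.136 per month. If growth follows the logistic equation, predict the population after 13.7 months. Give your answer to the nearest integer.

A = (K − N₀)/N₀ = (73600 − 3920)/3920 = 17.776.
N(t) = K/(1 + A·e^(−rt)) = 73600/(1 + 17.776×e^(−0.136×13.7)).
e^(−1.863) = 0.15518; denominator = 1 + 17.776×0.15518 = 3.7583.
N = 73600/3.7583 = 19583.2.

19583 fish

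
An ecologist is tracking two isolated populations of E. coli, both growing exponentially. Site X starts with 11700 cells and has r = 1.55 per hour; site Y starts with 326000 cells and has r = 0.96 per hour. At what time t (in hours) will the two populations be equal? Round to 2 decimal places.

Set 11700·e^(1.55t) = 326000·e^(0.96t).
e^((1.55 − 0.96)t) = 326000/11700 → e^(0.59·t) = 27.863.
0.59·t = ln(27.863) = 3.3273, so t = 3.3273/0.59 = 5.6395.

5.64 hours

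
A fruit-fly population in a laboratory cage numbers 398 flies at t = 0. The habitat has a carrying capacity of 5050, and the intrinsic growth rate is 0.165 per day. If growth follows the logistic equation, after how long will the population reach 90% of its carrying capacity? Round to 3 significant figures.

28.2 days

A = (K − N₀)/N₀ = (5050 − 398)/398 = 11.688.
Solve 5050/(1 + 11.688·e^(−0.165t)) = 4545: 1 + 11.688·e^(−0.165t) = 1.1111, so e^(−0.165t) = 0.00950607.
−0.165·t = ln(0.00950607) = -4.6558, so t = 4.6558/0.165 = 28.217.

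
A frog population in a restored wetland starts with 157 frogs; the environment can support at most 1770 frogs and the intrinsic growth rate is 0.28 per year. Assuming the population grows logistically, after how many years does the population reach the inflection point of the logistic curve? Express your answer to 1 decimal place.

8.3 years

Logistic growth is fastest at N = K/2 = 885.
A = (K − N₀)/N₀ = 10.274. Set K/(1 + A·e^(−rt)) = K/2 → A·e^(−rt) = 1.
e^(−0.28t) = 1/10.274 = 0.0973342, so t = ln(10.274)/0.28 = 2.3296/0.28 = 8.32.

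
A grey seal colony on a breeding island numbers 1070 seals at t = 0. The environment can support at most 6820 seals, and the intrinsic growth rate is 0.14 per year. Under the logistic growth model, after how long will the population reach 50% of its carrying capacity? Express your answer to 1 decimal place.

A = (K − N₀)/N₀ = (6820 − 1070)/1070 = 5.3738.
Solve 6820/(1 + 5.3738·e^(−0.14t)) = 3410: 1 + 5.3738·e^(−0.14t) = 2, so e^(−0.14t) = 0.186087.
−0.14·t = ln(0.186087) = -1.6815, so t = 1.6815/0.14 = 12.011.

12.0 years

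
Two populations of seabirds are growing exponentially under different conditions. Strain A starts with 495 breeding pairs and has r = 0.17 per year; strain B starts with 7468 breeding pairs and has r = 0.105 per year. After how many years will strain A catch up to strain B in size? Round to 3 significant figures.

41.8 years

Set 495·e^(0.17t) = 7468·e^(0.105t).
e^((0.17 − 0.105)t) = 7468/495 → e^(0.065·t) = 15.087.
0.065·t = ln(15.087) = 2.7138, so t = 2.7138/0.065 = 41.751.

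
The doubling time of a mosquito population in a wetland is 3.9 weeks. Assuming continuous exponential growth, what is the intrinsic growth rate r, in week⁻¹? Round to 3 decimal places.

r = ln(2)/t_d = 0.6931/3.9 = 0.17773.

0.178 per week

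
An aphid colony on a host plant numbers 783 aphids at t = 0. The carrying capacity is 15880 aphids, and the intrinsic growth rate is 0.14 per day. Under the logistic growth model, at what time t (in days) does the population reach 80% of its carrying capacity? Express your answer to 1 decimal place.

A = (K − N₀)/N₀ = (15880 − 783)/783 = 19.281.
Solve 15880/(1 + 19.281·e^(−0.14t)) = 12704: 1 + 19.281·e^(−0.14t) = 1.25, so e^(−0.14t) = 0.0129662.
−0.14·t = ln(0.0129662) = -4.3454, so t = 4.3454/0.14 = 31.039.

31.0 days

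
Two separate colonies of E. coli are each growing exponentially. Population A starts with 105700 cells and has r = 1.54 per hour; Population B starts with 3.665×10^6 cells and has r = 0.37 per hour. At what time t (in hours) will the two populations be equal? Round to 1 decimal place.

Set 105700·e^(1.54t) = 3.665×10^6·e^(0.37t).
e^((1.54 − 0.37)t) = 3.665×10^6/105700 → e^(1.17·t) = 34.674.
1.17·t = ln(34.674) = 3.546, so t = 3.546/1.17 = 3.0308.

3.0 hours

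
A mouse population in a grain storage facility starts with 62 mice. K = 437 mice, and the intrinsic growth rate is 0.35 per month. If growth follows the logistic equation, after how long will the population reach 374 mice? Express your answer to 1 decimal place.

10.2 months

A = (K − N₀)/N₀ = (437 − 62)/62 = 6.0484.
Solve 437/(1 + 6.0484·e^(−0.35t)) = 374: 1 + 6.0484·e^(−0.35t) = 1.1684, so e^(−0.35t) = 0.0278503.
−0.35·t = ln(0.0278503) = -3.5809, so t = 3.5809/0.35 = 10.231.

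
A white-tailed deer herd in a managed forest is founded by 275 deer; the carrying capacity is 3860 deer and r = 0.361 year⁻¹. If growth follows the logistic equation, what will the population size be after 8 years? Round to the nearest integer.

A = (K − N₀)/N₀ = (3860 − 275)/275 = 13.036.
N(t) = K/(1 + A·e^(−rt)) = 3860/(1 + 13.036×e^(−0.361×8)).
e^(−2.888) = 0.055687; denominator = 1 + 13.036×0.055687 = 1.726.
N = 3860/1.726 = 2236.43.

2236 deer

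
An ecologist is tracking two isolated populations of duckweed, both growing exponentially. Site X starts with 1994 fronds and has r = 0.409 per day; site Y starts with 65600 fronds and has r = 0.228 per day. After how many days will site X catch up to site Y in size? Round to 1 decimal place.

19.3 days

Set 1994·e^(0.409t) = 65600·e^(0.228t).
e^((0.409 − 0.228)t) = 65600/1994 → e^(0.181·t) = 32.899.
0.181·t = ln(32.899) = 3.4934, so t = 3.4934/0.181 = 19.301.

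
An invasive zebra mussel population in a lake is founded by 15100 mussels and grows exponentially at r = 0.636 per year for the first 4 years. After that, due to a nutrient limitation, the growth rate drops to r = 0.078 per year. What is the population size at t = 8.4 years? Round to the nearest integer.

Phase 1: N(4) = 15100·e^(0.636×4) = 15100·e^2.544 = 192230.
Phase 2 runs for 8.4 − 4 = 4.4 years at r = 0.078.
N(8.4) = 192230·e^(0.078×4.4) = 192230·e^0.3432 = 270939.

270939 mussels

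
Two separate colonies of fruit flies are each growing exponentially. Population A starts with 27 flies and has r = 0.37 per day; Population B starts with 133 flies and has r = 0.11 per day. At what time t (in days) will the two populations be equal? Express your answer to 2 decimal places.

Set 27·e^(0.37t) = 133·e^(0.11t).
e^((0.37 − 0.11)t) = 133/27 → e^(0.26·t) = 4.9259.
0.26·t = ln(4.9259) = 1.5945, so t = 1.5945/0.26 = 6.1327.

6.13 days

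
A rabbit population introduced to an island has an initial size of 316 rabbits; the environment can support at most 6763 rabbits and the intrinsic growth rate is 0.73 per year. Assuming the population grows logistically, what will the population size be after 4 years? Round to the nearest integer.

3220 rabbits

A = (K − N₀)/N₀ = (6763 − 316)/316 = 20.402.
N(t) = K/(1 + A·e^(−rt)) = 6763/(1 + 20.402×e^(−0.73×4)).
e^(−2.92) = 0.053934; denominator = 1 + 20.402×0.053934 = 2.1003.
N = 6763/2.1003 = 3219.94.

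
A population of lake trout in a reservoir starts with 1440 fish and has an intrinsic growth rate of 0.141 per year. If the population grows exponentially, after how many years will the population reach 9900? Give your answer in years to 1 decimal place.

13.7 years

Set N₀·e^(rt) = 9900: e^(0.141·t) = 9900/1440 = 6.875.
0.141·t = ln(6.875) = 1.9279, so t = 1.9279/0.141 = 13.673.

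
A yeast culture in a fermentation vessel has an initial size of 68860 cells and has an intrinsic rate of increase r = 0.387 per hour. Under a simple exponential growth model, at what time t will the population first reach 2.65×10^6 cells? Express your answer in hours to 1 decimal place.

Set N₀·e^(rt) = 2.65×10^6: e^(0.387·t) = 2.65×10^6/68860 = 38.484.
0.387·t = ln(38.484) = 3.6502, so t = 3.6502/0.387 = 9.4321.

9.4 hours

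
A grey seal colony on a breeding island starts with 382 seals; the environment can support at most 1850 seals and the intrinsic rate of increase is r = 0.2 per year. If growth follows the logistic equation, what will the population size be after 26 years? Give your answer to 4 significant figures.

A = (K − N₀)/N₀ = (1850 − 382)/382 = 3.8429.
N(t) = K/(1 + A·e^(−rt)) = 1850/(1 + 3.8429×e^(−0.2×26)).
e^(−5.2) = 0.0055166; denominator = 1 + 3.8429×0.0055166 = 1.0212.
N = 1850/1.0212 = 1811.59.

1812 seals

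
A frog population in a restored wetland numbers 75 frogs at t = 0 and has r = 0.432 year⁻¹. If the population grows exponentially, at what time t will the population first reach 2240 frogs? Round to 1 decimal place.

7.9 years

Set N₀·e^(rt) = 2240: e^(0.432·t) = 2240/75 = 29.867.
0.432·t = ln(29.867) = 3.3967, so t = 3.3967/0.432 = 7.8628.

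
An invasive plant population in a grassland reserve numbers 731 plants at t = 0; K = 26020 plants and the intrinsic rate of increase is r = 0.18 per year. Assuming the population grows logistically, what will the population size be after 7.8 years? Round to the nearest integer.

2740 plants

A = (K − N₀)/N₀ = (26020 − 731)/731 = 34.595.
N(t) = K/(1 + A·e^(−rt)) = 26020/(1 + 34.595×e^(−0.18×7.8)).
e^(−1.404) = 0.24561; denominator = 1 + 34.595×0.24561 = 9.497.
N = 26020/9.497 = 2739.82.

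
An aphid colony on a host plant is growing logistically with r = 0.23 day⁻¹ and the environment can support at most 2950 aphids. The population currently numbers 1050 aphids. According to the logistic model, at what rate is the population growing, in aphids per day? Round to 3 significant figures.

dN/dt = rN(1 − N/K) = 0.23 × 1050 × (1 − 1050/2950).
1 − 1050/2950 = 0.64407; dN/dt = 0.23 × 1050 × 0.64407 = 155.54.

156 aphids per day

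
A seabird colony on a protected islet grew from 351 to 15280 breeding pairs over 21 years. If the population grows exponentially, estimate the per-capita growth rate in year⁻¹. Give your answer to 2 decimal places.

0.18 per year

From N(t) = N₀·e^(rt): e^(r·21) = 15280/351 = 43.533.
r·21 = ln(43.533) = 3.7735, so r = 3.7735/21 = 0.17969.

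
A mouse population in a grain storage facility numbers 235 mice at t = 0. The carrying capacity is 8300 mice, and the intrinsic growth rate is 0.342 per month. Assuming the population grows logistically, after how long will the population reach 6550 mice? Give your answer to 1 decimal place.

14.2 months

A = (K − N₀)/N₀ = (8300 − 235)/235 = 34.319.
Solve 8300/(1 + 34.319·e^(−0.342t)) = 6550: 1 + 34.319·e^(−0.342t) = 1.2672, so e^(−0.342t) = 0.00778503.
−0.342·t = ln(0.00778503) = -4.8556, so t = 4.8556/0.342 = 14.198.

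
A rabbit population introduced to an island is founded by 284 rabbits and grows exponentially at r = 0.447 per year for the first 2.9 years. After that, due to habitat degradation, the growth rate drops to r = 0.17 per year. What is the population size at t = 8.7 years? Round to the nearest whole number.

2783 rabbits

Phase 1: N(2.9) = 284·e^(0.447×2.9) = 284·e^1.296 = 1038.23.
Phase 2 runs for 8.7 − 2.9 = 5.8 years at r = 0.17.
N(8.7) = 1038.23·e^(0.17×5.8) = 1038.23·e^0.986 = 2782.97.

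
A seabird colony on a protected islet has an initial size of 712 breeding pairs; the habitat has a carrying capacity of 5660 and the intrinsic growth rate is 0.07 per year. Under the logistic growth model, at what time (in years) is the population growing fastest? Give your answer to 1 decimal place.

Logistic growth is fastest at N = K/2 = 2830.
A = (K − N₀)/N₀ = 6.9494. Set K/(1 + A·e^(−rt)) = K/2 → A·e^(−rt) = 1.
e^(−0.07t) = 1/6.9494 = 0.143897, so t = ln(6.9494)/0.07 = 1.9387/0.07 = 27.695.

27.7 years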